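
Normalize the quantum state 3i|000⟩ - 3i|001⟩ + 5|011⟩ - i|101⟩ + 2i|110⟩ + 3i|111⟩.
0.3974i|000⟩ - 0.3974i|001⟩ + 0.6623|011⟩ - 0.1325i|101⟩ + 0.2649i|110⟩ + 0.3974i|111⟩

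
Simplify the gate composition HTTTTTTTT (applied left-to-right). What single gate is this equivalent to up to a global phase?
H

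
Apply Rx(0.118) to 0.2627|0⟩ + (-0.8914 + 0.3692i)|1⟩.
(0.284 + 0.05256i)|0⟩ + (-0.8898 + 0.3531i)|1⟩

Rx(0.118) = [[cos(θ/2), −i·sin(θ/2)], [−i·sin(θ/2), cos(θ/2)]]; θ = 0.118, cos(θ/2) ≈ 0.99826, sin(θ/2) ≈ 0.0589658.
With a = amp(|0⟩) = 0.2627 and b = amp(|1⟩) = (-0.8914 + 0.3692i):
new amp(|0⟩) = (0.99826)·a + (-0.0589658i)·b = (0.284 + 0.05256i)
new amp(|1⟩) = (-0.0589658i)·a + (0.99826)·b = (-0.8898 + 0.3531i)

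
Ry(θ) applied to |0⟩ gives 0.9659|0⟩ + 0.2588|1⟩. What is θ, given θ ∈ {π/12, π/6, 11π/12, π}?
π/6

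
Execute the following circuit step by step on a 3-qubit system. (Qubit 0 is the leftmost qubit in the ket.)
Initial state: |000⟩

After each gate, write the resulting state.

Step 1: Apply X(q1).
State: |010⟩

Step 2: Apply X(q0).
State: |110⟩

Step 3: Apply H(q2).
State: 1/√2|110⟩ + 1/√2|111⟩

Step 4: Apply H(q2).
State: |110⟩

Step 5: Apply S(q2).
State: |110⟩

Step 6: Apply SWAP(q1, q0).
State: |110⟩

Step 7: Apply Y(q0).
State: -i|010⟩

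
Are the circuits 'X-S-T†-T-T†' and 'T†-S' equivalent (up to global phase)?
No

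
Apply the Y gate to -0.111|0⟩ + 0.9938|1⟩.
-0.9938i|0⟩ - 0.111i|1⟩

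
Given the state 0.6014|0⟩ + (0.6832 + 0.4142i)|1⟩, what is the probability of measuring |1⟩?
0.6383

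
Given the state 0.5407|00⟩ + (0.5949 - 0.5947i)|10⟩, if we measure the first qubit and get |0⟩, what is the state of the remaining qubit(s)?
|0⟩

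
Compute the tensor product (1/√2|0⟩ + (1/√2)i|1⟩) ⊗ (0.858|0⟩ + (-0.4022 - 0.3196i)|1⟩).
0.6067|00⟩ + (-0.2844 - 0.226i)|01⟩ + 0.6067i|10⟩ + (0.226 - 0.2844i)|11⟩

amp(|b₁b₂…⟩) = product of the factor amplitudes for bits b₁, b₂, …; only kets whose every factor amplitude is nonzero survive.
|00⟩: (1/√2)(0.858) = 0.6067
|01⟩: (1/√2)(-0.4022 - 0.3196i) = (-0.2844 - 0.226i)
|10⟩: ((1/√2)i)(0.858) = 0.6067i
|11⟩: ((1/√2)i)(-0.4022 - 0.3196i) = (0.226 - 0.2844i)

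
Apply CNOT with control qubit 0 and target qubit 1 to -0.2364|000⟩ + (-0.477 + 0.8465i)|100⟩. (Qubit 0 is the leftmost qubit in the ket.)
-0.2364|000⟩ + (-0.477 + 0.8465i)|110⟩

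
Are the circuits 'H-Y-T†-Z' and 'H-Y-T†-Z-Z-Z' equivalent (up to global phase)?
Yes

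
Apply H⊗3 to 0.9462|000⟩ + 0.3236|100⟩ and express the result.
0.4489|000⟩ + 0.4489|001⟩ + 0.4489|010⟩ + 0.4489|011⟩ + 0.2201|100⟩ + 0.2201|101⟩ + 0.2201|110⟩ + 0.2201|111⟩

H⊗3 gives amp(|y⟩) = (1/2√2) Σ_x (−1)^(x·y) amp(|x⟩), where x·y is the number of positions in which both x and y have a 1.
|000⟩: (0.9462 + 0.3236)/(2√2) = 0.4489
|001⟩: (0.9462 + 0.3236)/(2√2) = 0.4489
|010⟩: (0.9462 + 0.3236)/(2√2) = 0.4489
|011⟩: (0.9462 + 0.3236)/(2√2) = 0.4489
|100⟩: (0.9462 - 0.3236)/(2√2) = 0.2201
|101⟩: (0.9462 - 0.3236)/(2√2) = 0.2201
|110⟩: (0.9462 - 0.3236)/(2√2) = 0.2201
|111⟩: (0.9462 - 0.3236)/(2√2) = 0.2201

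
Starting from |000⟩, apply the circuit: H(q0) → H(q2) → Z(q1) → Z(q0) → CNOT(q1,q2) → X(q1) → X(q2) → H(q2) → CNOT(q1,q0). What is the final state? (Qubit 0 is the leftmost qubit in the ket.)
-1/√2|010⟩ + 1/√2|110⟩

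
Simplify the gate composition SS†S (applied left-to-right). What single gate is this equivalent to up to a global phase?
S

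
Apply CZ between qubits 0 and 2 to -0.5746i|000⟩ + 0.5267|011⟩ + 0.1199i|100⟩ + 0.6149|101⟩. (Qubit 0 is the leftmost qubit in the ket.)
-0.5746i|000⟩ + 0.5267|011⟩ + 0.1199i|100⟩ - 0.6149|101⟩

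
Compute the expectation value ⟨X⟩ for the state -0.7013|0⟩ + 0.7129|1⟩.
-0.9999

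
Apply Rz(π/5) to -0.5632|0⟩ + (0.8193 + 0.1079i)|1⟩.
(-0.5356 + 0.174i)|0⟩ + (0.7459 + 0.3558i)|1⟩

Rz(π/5) = [[e^(−iθ/2), 0], [0, e^(iθ/2)]] with e^(±iθ/2) = cos(θ/2) ± i·sin(θ/2); θ = π/5, cos(θ/2) ≈ 0.951057, sin(θ/2) ≈ 0.309017.
With a = amp(|0⟩) = -0.5632 and b = amp(|1⟩) = (0.8193 + 0.1079i):
new amp(|0⟩) = (0.951057 - 0.309017i)·a = (-0.5356 + 0.174i)
new amp(|1⟩) = (0.951057 + 0.309017i)·b = (0.7459 + 0.3558i)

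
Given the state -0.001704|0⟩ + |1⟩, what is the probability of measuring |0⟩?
0.000002904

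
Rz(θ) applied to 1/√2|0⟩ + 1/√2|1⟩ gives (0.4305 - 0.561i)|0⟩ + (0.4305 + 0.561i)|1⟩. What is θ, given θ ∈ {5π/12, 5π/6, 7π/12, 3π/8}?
7π/12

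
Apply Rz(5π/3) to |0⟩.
(-0.866 - (1/2)i)|0⟩

Rz(5π/3) = [[e^(−iθ/2), 0], [0, e^(iθ/2)]] with e^(±iθ/2) = cos(θ/2) ± i·sin(θ/2); θ = 5π/3, cos(θ/2) ≈ -0.866025, sin(θ/2) ≈ 0.5.
With a = amp(|0⟩) = 1 and b = amp(|1⟩) = 0:
new amp(|0⟩) = (-0.866025 - 0.5i)·a = (-0.866 - (1/2)i)
new amp(|1⟩) = (-0.866025 + 0.5i)·b = 0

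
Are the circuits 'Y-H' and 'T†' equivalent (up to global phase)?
No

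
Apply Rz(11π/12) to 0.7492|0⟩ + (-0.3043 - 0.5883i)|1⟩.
(0.09779 - 0.7428i)|0⟩ + (0.5435 - 0.3785i)|1⟩

Rz(11π/12) = [[e^(−iθ/2), 0], [0, e^(iθ/2)]] with e^(±iθ/2) = cos(θ/2) ± i·sin(θ/2); θ = 11π/12, cos(θ/2) ≈ 0.130526, sin(θ/2) ≈ 0.991445.
With a = amp(|0⟩) = 0.7492 and b = amp(|1⟩) = (-0.3043 - 0.5883i):
new amp(|0⟩) = (0.130526 - 0.991445i)·a = (0.09779 - 0.7428i)
new amp(|1⟩) = (0.130526 + 0.991445i)·b = (0.5435 - 0.3785i)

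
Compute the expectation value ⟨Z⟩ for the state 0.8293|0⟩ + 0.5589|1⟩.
0.3754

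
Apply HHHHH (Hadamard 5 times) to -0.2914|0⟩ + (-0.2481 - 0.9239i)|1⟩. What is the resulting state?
(-0.3815 - 0.6533i)|0⟩ + (-0.03062 + 0.6533i)|1⟩

H² = I, so H^5 = H: a single Hadamard. With (a, b) = (-0.2914, (-0.2481 - 0.9239i)), H gives ((a + b)/√2, (a − b)/√2) = ((-0.3815 - 0.6533i), (-0.03062 + 0.6533i)).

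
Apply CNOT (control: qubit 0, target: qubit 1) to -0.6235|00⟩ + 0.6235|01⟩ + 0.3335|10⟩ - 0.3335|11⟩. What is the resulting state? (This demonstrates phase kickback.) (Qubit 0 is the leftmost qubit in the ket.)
-0.6235|00⟩ + 0.6235|01⟩ - 0.3335|10⟩ + 0.3335|11⟩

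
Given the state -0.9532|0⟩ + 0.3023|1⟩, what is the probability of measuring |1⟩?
0.09139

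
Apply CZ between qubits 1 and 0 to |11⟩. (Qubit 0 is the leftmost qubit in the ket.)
-|11⟩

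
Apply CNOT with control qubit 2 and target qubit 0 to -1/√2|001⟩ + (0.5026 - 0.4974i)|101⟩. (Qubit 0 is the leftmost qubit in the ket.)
(0.5026 - 0.4974i)|001⟩ - 1/√2|101⟩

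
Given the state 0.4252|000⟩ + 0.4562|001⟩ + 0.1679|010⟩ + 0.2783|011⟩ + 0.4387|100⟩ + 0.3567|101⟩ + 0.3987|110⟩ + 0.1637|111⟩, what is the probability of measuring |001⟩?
0.2081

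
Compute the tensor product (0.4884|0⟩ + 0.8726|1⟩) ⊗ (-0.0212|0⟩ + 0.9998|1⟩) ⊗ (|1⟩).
-0.01035|001⟩ + 0.4883|011⟩ - 0.0185|101⟩ + 0.8724|111⟩

amp(|b₁b₂…⟩) = product of the factor amplitudes for bits b₁, b₂, …; only kets whose every factor amplitude is nonzero survive.
|001⟩: (0.4884)(-0.0212)(1) = -0.01035
|011⟩: (0.4884)(0.9998)(1) = 0.4883
|101⟩: (0.8726)(-0.0212)(1) = -0.0185
|111⟩: (0.8726)(0.9998)(1) = 0.8724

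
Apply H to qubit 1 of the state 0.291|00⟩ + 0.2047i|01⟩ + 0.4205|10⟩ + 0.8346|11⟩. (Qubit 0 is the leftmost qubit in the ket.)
(0.2058 + 0.1447i)|00⟩ + (0.2058 - 0.1447i)|01⟩ + 0.8875|10⟩ - 0.2928|11⟩

H on qubit 1 mixes each pair of kets that differ only in qubit 1: amplitudes (a, b) of (|…0…⟩, |…1…⟩) become ((a + b)/√2, (a − b)/√2). Kets absent from the input have amplitude 0.
(|00⟩, |01⟩): (a, b) = (0.291, 0.2047i) → ((0.2058 + 0.1447i), (0.2058 - 0.1447i))
(|10⟩, |11⟩): (a, b) = (0.4205, 0.8346) → (0.8875, -0.2928)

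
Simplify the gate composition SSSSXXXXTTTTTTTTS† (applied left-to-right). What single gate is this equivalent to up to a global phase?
S†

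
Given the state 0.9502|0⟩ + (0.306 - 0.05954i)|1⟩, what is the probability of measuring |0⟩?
0.9029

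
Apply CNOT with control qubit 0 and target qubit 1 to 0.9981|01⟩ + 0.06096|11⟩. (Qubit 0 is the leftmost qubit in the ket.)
0.9981|01⟩ + 0.06096|10⟩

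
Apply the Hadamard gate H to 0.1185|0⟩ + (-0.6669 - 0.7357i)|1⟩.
(-0.3878 - 0.5202i)|0⟩ + (0.5554 + 0.5202i)|1⟩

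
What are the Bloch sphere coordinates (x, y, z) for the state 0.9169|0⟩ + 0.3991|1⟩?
(0.7319, 0, 0.6814)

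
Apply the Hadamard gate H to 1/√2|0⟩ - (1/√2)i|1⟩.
(1/2 - (1/2)i)|0⟩ + (1/2 + (1/2)i)|1⟩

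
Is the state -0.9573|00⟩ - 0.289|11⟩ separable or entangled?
Entangled

Writing the state as a|00⟩ + b|01⟩ + c|10⟩ + d|11⟩, it is a product state iff ad − bc = 0.
Here (a, b, c, d) = (-0.9573, 0, 0, -0.289): ad − bc = (-0.9573)(-0.289) − (0)(0) = 0.2767 ≠ 0, so the state is entangled.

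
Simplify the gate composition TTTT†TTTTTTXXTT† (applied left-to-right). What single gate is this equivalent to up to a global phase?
I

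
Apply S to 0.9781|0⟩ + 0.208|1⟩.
0.9781|0⟩ + 0.208i|1⟩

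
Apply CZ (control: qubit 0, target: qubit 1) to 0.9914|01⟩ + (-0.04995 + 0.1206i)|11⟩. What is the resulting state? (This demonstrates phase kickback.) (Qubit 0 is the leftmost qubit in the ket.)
0.9914|01⟩ + (0.04995 - 0.1206i)|11⟩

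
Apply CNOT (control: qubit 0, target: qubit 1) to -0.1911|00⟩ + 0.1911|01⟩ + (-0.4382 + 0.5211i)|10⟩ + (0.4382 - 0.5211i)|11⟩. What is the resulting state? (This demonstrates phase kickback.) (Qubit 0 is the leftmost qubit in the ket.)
-0.1911|00⟩ + 0.1911|01⟩ + (0.4382 - 0.5211i)|10⟩ + (-0.4382 + 0.5211i)|11⟩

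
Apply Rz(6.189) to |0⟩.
(-0.9989 - 0.04708i)|0⟩

Rz(6.189) = [[e^(−iθ/2), 0], [0, e^(iθ/2)]] with e^(±iθ/2) = cos(θ/2) ± i·sin(θ/2); θ = 6.189, cos(θ/2) ≈ -0.998891, sin(θ/2) ≈ 0.0470752.
With a = amp(|0⟩) = 1 and b = amp(|1⟩) = 0:
new amp(|0⟩) = (-0.998891 - 0.0470752i)·a = (-0.9989 - 0.04708i)
new amp(|1⟩) = (-0.998891 + 0.0470752i)·b = 0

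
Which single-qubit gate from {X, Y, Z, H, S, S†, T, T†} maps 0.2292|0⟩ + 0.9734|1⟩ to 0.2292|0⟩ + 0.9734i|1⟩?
S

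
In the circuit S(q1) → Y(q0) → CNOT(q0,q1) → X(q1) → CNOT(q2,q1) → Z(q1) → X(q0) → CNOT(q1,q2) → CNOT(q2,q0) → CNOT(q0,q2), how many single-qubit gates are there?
5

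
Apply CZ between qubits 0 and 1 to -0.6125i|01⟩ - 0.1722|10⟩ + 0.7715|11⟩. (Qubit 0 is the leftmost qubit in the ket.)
-0.6125i|01⟩ - 0.1722|10⟩ - 0.7715|11⟩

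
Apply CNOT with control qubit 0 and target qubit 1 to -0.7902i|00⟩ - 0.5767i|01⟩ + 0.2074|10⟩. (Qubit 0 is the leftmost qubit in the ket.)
-0.7902i|00⟩ - 0.5767i|01⟩ + 0.2074|11⟩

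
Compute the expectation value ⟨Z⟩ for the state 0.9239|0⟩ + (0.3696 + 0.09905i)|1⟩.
0.7072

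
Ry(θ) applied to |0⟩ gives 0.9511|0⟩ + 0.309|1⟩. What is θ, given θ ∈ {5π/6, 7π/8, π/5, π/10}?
π/5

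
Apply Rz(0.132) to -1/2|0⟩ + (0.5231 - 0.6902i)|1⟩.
(-0.4989 + 0.03298i)|0⟩ + (0.5675 - 0.6542i)|1⟩

Rz(0.132) = [[e^(−iθ/2), 0], [0, e^(iθ/2)]] with e^(±iθ/2) = cos(θ/2) ± i·sin(θ/2); θ = 0.132, cos(θ/2) ≈ 0.997823, sin(θ/2) ≈ 0.0659521.
With a = amp(|0⟩) = -1/2 and b = amp(|1⟩) = (0.5231 - 0.6902i):
new amp(|0⟩) = (0.997823 - 0.0659521i)·a = (-0.4989 + 0.03298i)
new amp(|1⟩) = (0.997823 + 0.0659521i)·b = (0.5675 - 0.6542i)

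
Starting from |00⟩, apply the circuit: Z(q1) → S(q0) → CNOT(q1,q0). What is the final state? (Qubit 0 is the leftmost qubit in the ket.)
|00⟩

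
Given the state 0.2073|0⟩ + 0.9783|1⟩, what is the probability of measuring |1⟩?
0.9571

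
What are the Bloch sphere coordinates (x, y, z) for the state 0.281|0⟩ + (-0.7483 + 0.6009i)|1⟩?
(-0.4205, 0.3377, -0.8421)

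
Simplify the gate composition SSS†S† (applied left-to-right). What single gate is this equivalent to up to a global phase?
I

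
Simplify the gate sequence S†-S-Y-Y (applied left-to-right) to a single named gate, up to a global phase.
I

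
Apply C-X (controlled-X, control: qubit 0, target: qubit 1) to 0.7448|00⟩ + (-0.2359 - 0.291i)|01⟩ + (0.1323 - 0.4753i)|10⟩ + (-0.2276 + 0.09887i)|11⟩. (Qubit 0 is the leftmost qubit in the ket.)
0.7448|00⟩ + (-0.2359 - 0.291i)|01⟩ + (-0.2276 + 0.09887i)|10⟩ + (0.1323 - 0.4753i)|11⟩

C-X leaves the control-|0⟩ kets |00⟩, |01⟩ unchanged and applies X to qubit 1 on the control-|1⟩ pair (|10⟩, |11⟩).
X = [[0, 1], [1, 0]].
With a = amp(|10⟩) = (0.1323 - 0.4753i) and b = amp(|11⟩) = (-0.2276 + 0.09887i):
new amp(|10⟩) = (1)·b = (-0.2276 + 0.09887i)
new amp(|11⟩) = (1)·a = (0.1323 - 0.4753i)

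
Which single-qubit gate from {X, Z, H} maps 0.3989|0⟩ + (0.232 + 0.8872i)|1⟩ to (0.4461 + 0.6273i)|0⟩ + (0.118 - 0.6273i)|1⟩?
H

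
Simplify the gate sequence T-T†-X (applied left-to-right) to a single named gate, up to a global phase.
X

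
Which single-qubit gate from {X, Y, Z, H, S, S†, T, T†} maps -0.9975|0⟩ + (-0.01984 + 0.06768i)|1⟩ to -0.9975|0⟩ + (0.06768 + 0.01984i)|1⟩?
S†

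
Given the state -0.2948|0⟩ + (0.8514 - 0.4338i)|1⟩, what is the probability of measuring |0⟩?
0.08691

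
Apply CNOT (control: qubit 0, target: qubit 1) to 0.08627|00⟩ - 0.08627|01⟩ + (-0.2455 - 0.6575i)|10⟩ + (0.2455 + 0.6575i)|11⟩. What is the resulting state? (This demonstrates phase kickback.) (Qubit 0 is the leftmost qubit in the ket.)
0.08627|00⟩ - 0.08627|01⟩ + (0.2455 + 0.6575i)|10⟩ + (-0.2455 - 0.6575i)|11⟩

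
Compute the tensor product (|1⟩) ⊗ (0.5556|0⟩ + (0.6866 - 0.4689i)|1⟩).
0.5556|10⟩ + (0.6866 - 0.4689i)|11⟩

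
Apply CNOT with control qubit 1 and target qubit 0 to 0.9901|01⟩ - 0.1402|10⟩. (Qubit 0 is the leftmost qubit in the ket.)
-0.1402|10⟩ + 0.9901|11⟩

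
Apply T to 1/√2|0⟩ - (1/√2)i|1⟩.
1/√2|0⟩ + (1/2 - (1/2)i)|1⟩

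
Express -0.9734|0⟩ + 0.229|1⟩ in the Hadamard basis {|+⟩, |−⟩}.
-0.5264|+⟩ - 0.8502|−⟩

With |ψ⟩ = α|0⟩ + β|1⟩, the Hadamard-basis coefficients are ⟨+|ψ⟩ = (α + β)/√2 and ⟨−|ψ⟩ = (α − β)/√2.
Here α = -0.9734, β = 0.229: (α + β)/√2 = -0.5264, (α − β)/√2 = -0.8502.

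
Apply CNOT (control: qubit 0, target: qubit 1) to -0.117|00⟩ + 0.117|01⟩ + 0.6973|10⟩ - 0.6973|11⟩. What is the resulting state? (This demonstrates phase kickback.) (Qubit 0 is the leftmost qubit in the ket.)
-0.117|00⟩ + 0.117|01⟩ - 0.6973|10⟩ + 0.6973|11⟩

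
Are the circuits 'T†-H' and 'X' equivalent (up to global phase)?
No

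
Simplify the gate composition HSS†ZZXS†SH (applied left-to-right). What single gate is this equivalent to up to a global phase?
Z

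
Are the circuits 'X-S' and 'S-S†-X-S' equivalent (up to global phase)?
Yes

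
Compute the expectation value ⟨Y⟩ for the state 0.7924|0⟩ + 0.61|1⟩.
0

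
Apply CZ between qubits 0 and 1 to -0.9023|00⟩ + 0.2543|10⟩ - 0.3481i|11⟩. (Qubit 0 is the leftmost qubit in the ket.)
-0.9023|00⟩ + 0.2543|10⟩ + 0.3481i|11⟩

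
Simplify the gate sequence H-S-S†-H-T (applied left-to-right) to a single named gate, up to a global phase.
T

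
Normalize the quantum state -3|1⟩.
-|1⟩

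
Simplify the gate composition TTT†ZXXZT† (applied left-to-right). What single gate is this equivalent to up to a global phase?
I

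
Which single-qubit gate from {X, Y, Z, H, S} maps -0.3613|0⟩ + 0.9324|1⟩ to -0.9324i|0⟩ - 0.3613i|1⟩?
Y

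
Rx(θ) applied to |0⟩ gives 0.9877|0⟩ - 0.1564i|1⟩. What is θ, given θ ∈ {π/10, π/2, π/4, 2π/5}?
π/10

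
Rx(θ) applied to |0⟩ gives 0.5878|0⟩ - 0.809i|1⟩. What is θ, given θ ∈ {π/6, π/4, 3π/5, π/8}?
3π/5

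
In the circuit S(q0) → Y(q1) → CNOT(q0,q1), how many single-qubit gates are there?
2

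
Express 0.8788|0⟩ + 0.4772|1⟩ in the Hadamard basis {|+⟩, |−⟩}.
0.9588|+⟩ + 0.284|−⟩

With |ψ⟩ = α|0⟩ + β|1⟩, the Hadamard-basis coefficients are ⟨+|ψ⟩ = (α + β)/√2 and ⟨−|ψ⟩ = (α − β)/√2.
Here α = 0.8788, β = 0.4772: (α + β)/√2 = 0.9588, (α − β)/√2 = 0.284.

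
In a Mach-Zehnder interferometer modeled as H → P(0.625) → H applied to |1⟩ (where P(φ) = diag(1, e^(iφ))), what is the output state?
(0.09452 - 0.2925i)|0⟩ + (0.9055 + 0.2925i)|1⟩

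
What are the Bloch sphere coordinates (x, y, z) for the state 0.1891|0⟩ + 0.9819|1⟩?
(0.3714, 0, -0.9284)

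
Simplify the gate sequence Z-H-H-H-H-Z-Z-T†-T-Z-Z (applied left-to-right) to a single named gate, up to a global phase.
Z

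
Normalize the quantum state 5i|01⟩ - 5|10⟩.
(1/√2)i|01⟩ - 1/√2|10⟩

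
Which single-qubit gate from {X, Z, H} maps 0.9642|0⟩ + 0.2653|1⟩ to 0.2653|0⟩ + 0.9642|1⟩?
X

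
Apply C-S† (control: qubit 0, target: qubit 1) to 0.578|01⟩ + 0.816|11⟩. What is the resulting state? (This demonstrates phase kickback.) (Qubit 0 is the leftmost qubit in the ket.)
0.578|01⟩ - 0.816i|11⟩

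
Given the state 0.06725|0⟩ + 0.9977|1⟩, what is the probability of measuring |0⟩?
0.004523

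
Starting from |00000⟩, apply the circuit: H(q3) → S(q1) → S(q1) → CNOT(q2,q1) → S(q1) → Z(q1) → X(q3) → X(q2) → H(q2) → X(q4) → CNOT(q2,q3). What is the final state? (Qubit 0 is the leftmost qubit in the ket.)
1/2|00001⟩ + 1/2|00011⟩ - 1/2|00101⟩ - 1/2|00111⟩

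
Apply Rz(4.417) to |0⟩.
(-0.5954 - 0.8035i)|0⟩

Rz(4.417) = [[e^(−iθ/2), 0], [0, e^(iθ/2)]] with e^(±iθ/2) = cos(θ/2) ± i·sin(θ/2); θ = 4.417, cos(θ/2) ≈ -0.595352, sin(θ/2) ≈ 0.803465.
With a = amp(|0⟩) = 1 and b = amp(|1⟩) = 0:
new amp(|0⟩) = (-0.595352 - 0.803465i)·a = (-0.5954 - 0.8035i)
new amp(|1⟩) = (-0.595352 + 0.803465i)·b = 0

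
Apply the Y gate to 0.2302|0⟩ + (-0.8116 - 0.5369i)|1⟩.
(-0.5369 + 0.8116i)|0⟩ + 0.2302i|1⟩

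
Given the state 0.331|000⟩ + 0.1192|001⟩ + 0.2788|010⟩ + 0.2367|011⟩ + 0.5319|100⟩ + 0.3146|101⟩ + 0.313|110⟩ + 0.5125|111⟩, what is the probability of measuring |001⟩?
0.01421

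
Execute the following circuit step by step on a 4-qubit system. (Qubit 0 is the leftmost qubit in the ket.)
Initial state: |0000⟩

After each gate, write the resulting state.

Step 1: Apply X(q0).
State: |1000⟩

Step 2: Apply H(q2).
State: 1/√2|1000⟩ + 1/√2|1010⟩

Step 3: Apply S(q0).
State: (1/√2)i|1000⟩ + (1/√2)i|1010⟩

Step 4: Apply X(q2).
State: (1/√2)i|1000⟩ + (1/√2)i|1010⟩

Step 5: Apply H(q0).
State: (1/2)i|0000⟩ + (1/2)i|0010⟩ - (1/2)i|1000⟩ - (1/2)i|1010⟩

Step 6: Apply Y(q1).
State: -1/2|0100⟩ - 1/2|0110⟩ + 1/2|1100⟩ + 1/2|1110⟩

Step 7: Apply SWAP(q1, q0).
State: -1/2|1000⟩ - 1/2|1010⟩ + 1/2|1100⟩ + 1/2|1110⟩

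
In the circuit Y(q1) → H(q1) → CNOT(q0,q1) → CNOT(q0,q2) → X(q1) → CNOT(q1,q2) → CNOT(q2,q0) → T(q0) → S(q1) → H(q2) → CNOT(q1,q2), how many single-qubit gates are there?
6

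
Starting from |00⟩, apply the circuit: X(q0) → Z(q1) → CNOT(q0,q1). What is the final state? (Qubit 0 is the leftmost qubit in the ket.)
|11⟩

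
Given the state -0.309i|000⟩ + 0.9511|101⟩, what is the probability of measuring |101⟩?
0.9046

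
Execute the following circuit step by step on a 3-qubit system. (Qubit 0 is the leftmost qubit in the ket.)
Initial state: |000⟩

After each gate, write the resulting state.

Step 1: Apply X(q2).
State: |001⟩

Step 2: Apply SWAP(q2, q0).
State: |100⟩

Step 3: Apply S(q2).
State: |100⟩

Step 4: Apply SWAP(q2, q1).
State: |100⟩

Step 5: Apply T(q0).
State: (1/√2 + (1/√2)i)|100⟩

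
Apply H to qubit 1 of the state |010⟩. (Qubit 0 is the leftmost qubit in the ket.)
1/√2|000⟩ - 1/√2|010⟩

H on qubit 1 mixes each pair of kets that differ only in qubit 1: amplitudes (a, b) of (|…0…⟩, |…1…⟩) become ((a + b)/√2, (a − b)/√2). Kets absent from the input have amplitude 0.
(|000⟩, |010⟩): (a, b) = (0, 1) → (1/√2, -1/√2)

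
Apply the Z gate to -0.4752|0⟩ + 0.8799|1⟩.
-0.4752|0⟩ - 0.8799|1⟩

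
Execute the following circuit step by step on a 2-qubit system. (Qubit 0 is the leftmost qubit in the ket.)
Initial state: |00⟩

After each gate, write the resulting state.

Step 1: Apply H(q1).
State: 1/√2|00⟩ + 1/√2|01⟩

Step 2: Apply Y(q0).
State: (1/√2)i|10⟩ + (1/√2)i|11⟩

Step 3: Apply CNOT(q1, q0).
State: (1/√2)i|01⟩ + (1/√2)i|10⟩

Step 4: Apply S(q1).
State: -1/√2|01⟩ + (1/√2)i|10⟩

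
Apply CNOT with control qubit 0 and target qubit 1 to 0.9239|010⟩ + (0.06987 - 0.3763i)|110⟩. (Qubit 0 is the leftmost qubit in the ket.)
0.9239|010⟩ + (0.06987 - 0.3763i)|100⟩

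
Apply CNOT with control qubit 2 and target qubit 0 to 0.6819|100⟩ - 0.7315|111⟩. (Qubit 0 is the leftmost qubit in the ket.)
-0.7315|011⟩ + 0.6819|100⟩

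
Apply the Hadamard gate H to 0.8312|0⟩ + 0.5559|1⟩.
0.9808|0⟩ + 0.1947|1⟩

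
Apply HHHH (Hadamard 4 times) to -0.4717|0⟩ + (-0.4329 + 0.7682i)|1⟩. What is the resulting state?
-0.4717|0⟩ + (-0.4329 + 0.7682i)|1⟩

H² = I, so an even number of Hadamards cancels: H^4 = I and the state is unchanged.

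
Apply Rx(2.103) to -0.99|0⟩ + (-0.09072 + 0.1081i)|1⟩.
(-0.3975 + 0.07876i)|0⟩ + (-0.04502 + 0.9131i)|1⟩

Rx(2.103) = [[cos(θ/2), −i·sin(θ/2)], [−i·sin(θ/2), cos(θ/2)]]; θ = 2.103, cos(θ/2) ≈ 0.496269, sin(θ/2) ≈ 0.868169.
With a = amp(|0⟩) = -0.99 and b = amp(|1⟩) = (-0.09072 + 0.1081i):
new amp(|0⟩) = (0.496269)·a + (-0.868169i)·b = (-0.3975 + 0.07876i)
new amp(|1⟩) = (-0.868169i)·a + (0.496269)·b = (-0.04502 + 0.9131i)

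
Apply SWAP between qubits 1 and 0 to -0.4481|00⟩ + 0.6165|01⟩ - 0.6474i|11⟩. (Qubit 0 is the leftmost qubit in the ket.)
-0.4481|00⟩ + 0.6165|10⟩ - 0.6474i|11⟩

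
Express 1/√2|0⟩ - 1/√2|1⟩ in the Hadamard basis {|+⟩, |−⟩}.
|−⟩

With |ψ⟩ = α|0⟩ + β|1⟩, the Hadamard-basis coefficients are ⟨+|ψ⟩ = (α + β)/√2 and ⟨−|ψ⟩ = (α − β)/√2.
Here α = 1/√2, β = -1/√2: (α + β)/√2 = 0, (α − β)/√2 = 1.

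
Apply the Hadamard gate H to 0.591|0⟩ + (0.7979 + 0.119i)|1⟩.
(0.9821 + 0.08415i)|0⟩ + (-0.1463 - 0.08415i)|1⟩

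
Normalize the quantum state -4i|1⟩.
-i|1⟩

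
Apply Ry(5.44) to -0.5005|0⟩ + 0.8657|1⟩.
0.1024|0⟩ - 0.9947|1⟩

Ry(5.44) = [[cos(θ/2), −sin(θ/2)], [sin(θ/2), cos(θ/2)]]; θ = 5.44, cos(θ/2) ≈ -0.912438, sin(θ/2) ≈ 0.409214.
With a = amp(|0⟩) = -0.5005 and b = amp(|1⟩) = 0.8657:
new amp(|0⟩) = (-0.912438)·a + (-0.409214)·b = 0.1024
new amp(|1⟩) = (0.409214)·a + (-0.912438)·b = -0.9947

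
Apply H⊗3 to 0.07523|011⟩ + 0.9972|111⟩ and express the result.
0.3792|000⟩ - 0.3792|001⟩ - 0.3792|010⟩ + 0.3792|011⟩ - 0.326|100⟩ + 0.326|101⟩ + 0.326|110⟩ - 0.326|111⟩

H⊗3 gives amp(|y⟩) = (1/2√2) Σ_x (−1)^(x·y) amp(|x⟩), where x·y is the number of positions in which both x and y have a 1.
|000⟩: (0.07523 + 0.9972)/(2√2) = 0.3792
|001⟩: (-0.07523 - 0.9972)/(2√2) = -0.3792
|010⟩: (-0.07523 - 0.9972)/(2√2) = -0.3792
|011⟩: (0.07523 + 0.9972)/(2√2) = 0.3792
|100⟩: (0.07523 - 0.9972)/(2√2) = -0.326
|101⟩: (-0.07523 + 0.9972)/(2√2) = 0.326
|110⟩: (-0.07523 + 0.9972)/(2√2) = 0.326
|111⟩: (0.07523 - 0.9972)/(2√2) = -0.326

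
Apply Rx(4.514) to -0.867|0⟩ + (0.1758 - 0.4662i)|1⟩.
(0.1887 - 0.136i)|0⟩ + (-0.1114 + 0.9661i)|1⟩

Rx(4.514) = [[cos(θ/2), −i·sin(θ/2)], [−i·sin(θ/2), cos(θ/2)]]; θ = 4.514, cos(θ/2) ≈ -0.633605, sin(θ/2) ≈ 0.773657.
With a = amp(|0⟩) = -0.867 and b = amp(|1⟩) = (0.1758 - 0.4662i):
new amp(|0⟩) = (-0.633605)·a + (-0.773657i)·b = (0.1887 - 0.136i)
new amp(|1⟩) = (-0.773657i)·a + (-0.633605)·b = (-0.1114 + 0.9661i)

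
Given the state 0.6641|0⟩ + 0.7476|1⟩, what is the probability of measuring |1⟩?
0.5589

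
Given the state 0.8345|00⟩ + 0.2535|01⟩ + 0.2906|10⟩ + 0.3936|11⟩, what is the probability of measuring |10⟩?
0.08445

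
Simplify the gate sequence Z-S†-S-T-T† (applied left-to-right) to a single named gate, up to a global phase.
Z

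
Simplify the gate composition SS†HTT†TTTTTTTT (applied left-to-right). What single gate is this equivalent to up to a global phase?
H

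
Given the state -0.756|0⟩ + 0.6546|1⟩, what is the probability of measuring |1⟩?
0.4285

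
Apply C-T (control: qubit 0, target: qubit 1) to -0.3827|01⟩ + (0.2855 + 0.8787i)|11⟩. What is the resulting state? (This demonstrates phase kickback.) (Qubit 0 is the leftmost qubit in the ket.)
-0.3827|01⟩ + (-0.4195 + 0.8232i)|11⟩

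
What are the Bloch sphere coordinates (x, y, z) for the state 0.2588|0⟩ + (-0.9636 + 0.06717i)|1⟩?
(-0.4988, 0.03477, -0.8661)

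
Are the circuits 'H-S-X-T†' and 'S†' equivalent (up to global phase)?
No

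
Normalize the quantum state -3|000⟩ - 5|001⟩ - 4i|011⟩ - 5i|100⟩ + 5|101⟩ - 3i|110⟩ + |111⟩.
-0.286|000⟩ - 0.4767|001⟩ - 0.3814i|011⟩ - 0.4767i|100⟩ + 0.4767|101⟩ - 0.286i|110⟩ + 0.09535|111⟩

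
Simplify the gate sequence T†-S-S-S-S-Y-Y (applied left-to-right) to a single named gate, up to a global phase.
T†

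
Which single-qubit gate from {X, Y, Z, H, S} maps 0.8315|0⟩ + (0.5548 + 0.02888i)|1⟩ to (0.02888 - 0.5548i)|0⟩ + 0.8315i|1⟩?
Y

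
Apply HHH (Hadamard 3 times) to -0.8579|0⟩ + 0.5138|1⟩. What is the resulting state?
-0.2433|0⟩ - 0.9699|1⟩

H² = I, so H^3 = H: a single Hadamard. With (a, b) = (-0.8579, 0.5138), H gives ((a + b)/√2, (a − b)/√2) = (-0.2433, -0.9699).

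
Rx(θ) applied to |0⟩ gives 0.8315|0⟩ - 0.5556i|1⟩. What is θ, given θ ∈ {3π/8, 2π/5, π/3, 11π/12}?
3π/8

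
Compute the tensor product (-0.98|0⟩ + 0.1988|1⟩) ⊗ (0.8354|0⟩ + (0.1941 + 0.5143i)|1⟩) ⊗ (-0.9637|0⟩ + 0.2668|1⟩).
0.789|000⟩ - 0.2184|001⟩ + (0.1833 + 0.4857i)|010⟩ + (-0.05075 - 0.1345i)|011⟩ - 0.16|100⟩ + 0.04431|101⟩ + (-0.03719 - 0.09853i)|110⟩ + (0.0103 + 0.02728i)|111⟩

amp(|b₁b₂…⟩) = product of the factor amplitudes for bits b₁, b₂, …; only kets whose every factor amplitude is nonzero survive.
|000⟩: (-0.98)(0.8354)(-0.9637) = 0.789
|001⟩: (-0.98)(0.8354)(0.2668) = -0.2184
|010⟩: (-0.98)(0.1941 + 0.5143i)(-0.9637) = (0.1833 + 0.4857i)
|011⟩: (-0.98)(0.1941 + 0.5143i)(0.2668) = (-0.05075 - 0.1345i)
|100⟩: (0.1988)(0.8354)(-0.9637) = -0.16
|101⟩: (0.1988)(0.8354)(0.2668) = 0.04431
|110⟩: (0.1988)(0.1941 + 0.5143i)(-0.9637) = (-0.03719 - 0.09853i)
|111⟩: (0.1988)(0.1941 + 0.5143i)(0.2668) = (0.0103 + 0.02728i)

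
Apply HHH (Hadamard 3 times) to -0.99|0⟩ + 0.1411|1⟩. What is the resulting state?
-0.6003|0⟩ - 0.7998|1⟩

H² = I, so H^3 = H: a single Hadamard. With (a, b) = (-0.99, 0.1411), H gives ((a + b)/√2, (a − b)/√2) = (-0.6003, -0.7998).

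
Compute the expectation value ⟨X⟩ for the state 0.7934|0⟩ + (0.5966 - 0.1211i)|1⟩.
0.9467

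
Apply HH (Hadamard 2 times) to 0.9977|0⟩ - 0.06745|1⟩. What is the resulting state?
0.9977|0⟩ - 0.06745|1⟩

H² = I, so an even number of Hadamards cancels: H^2 = I and the state is unchanged.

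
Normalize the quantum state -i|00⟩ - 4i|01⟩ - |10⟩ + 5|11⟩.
-0.1525i|00⟩ - 0.61i|01⟩ - 0.1525|10⟩ + 0.7625|11⟩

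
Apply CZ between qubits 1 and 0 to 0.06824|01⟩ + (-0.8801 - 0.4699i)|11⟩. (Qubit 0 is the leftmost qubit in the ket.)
0.06824|01⟩ + (0.8801 + 0.4699i)|11⟩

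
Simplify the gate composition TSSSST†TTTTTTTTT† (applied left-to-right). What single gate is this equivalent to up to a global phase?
T†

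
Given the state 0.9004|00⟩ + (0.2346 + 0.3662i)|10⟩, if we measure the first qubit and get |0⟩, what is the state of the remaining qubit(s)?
|0⟩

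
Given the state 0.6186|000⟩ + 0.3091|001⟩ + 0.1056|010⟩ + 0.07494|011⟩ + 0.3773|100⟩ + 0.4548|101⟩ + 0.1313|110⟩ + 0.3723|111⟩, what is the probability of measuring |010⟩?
0.01115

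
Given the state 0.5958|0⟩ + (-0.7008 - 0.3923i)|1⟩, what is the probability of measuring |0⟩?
0.355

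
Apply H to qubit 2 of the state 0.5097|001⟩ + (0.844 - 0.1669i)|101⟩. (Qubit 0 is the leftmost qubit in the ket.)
0.3604|000⟩ - 0.3604|001⟩ + (0.5968 - 0.118i)|100⟩ + (-0.5968 + 0.118i)|101⟩

H on qubit 2 mixes each pair of kets that differ only in qubit 2: amplitudes (a, b) of (|…0…⟩, |…1…⟩) become ((a + b)/√2, (a − b)/√2). Kets absent from the input have amplitude 0.
(|000⟩, |001⟩): (a, b) = (0, 0.5097) → (0.3604, -0.3604)
(|100⟩, |101⟩): (a, b) = (0, (0.844 - 0.1669i)) → ((0.5968 - 0.118i), (-0.5968 + 0.118i))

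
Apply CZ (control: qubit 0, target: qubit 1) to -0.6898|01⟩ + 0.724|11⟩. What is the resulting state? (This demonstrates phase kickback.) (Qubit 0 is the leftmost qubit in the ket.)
-0.6898|01⟩ - 0.724|11⟩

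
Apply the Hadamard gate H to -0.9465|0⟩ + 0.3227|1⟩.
-0.4411|0⟩ - 0.8975|1⟩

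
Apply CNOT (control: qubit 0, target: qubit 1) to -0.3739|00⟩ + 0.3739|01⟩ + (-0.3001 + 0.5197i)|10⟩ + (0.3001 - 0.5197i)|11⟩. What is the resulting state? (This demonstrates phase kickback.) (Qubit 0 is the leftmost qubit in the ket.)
-0.3739|00⟩ + 0.3739|01⟩ + (0.3001 - 0.5197i)|10⟩ + (-0.3001 + 0.5197i)|11⟩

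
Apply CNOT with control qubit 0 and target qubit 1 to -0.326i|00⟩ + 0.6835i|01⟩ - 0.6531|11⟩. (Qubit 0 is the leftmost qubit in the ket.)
-0.326i|00⟩ + 0.6835i|01⟩ - 0.6531|10⟩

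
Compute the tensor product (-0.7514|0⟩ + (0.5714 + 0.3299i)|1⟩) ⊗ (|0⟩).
-0.7514|00⟩ + (0.5714 + 0.3299i)|10⟩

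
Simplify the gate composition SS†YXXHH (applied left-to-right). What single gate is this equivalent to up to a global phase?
Y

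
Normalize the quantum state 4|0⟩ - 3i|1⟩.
0.8|0⟩ - 0.6i|1⟩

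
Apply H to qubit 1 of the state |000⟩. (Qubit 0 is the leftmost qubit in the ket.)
1/√2|000⟩ + 1/√2|010⟩

H on qubit 1 mixes each pair of kets that differ only in qubit 1: amplitudes (a, b) of (|…0…⟩, |…1…⟩) become ((a + b)/√2, (a − b)/√2). Kets absent from the input have amplitude 0.
(|000⟩, |010⟩): (a, b) = (1, 0) → (1/√2, 1/√2)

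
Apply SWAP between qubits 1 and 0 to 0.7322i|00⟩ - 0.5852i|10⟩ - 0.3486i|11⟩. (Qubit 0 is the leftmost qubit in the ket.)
0.7322i|00⟩ - 0.5852i|01⟩ - 0.3486i|11⟩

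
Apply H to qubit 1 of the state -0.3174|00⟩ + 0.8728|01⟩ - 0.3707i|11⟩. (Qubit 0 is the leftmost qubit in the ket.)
0.3927|00⟩ - 0.8416|01⟩ - 0.2621i|10⟩ + 0.2621i|11⟩

H on qubit 1 mixes each pair of kets that differ only in qubit 1: amplitudes (a, b) of (|…0…⟩, |…1…⟩) become ((a + b)/√2, (a − b)/√2). Kets absent from the input have amplitude 0.
(|00⟩, |01⟩): (a, b) = (-0.3174, 0.8728) → (0.3927, -0.8416)
(|10⟩, |11⟩): (a, b) = (0, -0.3707i) → (-0.2621i, 0.2621i)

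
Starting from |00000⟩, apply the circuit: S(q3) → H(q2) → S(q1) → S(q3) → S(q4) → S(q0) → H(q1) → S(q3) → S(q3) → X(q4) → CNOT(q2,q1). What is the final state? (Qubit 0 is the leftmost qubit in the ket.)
1/2|00001⟩ + 1/2|00101⟩ + 1/2|01001⟩ + 1/2|01101⟩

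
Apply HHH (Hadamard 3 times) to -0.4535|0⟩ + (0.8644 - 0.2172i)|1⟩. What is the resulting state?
(0.2906 - 0.1536i)|0⟩ + (-0.9319 + 0.1536i)|1⟩

H² = I, so H^3 = H: a single Hadamard. With (a, b) = (-0.4535, (0.8644 - 0.2172i)), H gives ((a + b)/√2, (a − b)/√2) = ((0.2906 - 0.1536i), (-0.9319 + 0.1536i)).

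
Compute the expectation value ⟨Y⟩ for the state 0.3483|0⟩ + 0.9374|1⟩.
0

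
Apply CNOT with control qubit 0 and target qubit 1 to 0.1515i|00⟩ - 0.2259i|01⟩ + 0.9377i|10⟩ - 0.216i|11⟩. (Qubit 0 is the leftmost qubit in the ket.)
0.1515i|00⟩ - 0.2259i|01⟩ - 0.216i|10⟩ + 0.9377i|11⟩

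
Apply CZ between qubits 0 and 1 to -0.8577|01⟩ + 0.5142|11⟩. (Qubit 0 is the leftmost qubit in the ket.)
-0.8577|01⟩ - 0.5142|11⟩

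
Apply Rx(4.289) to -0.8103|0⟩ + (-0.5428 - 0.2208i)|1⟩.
(0.2543 + 0.4559i)|0⟩ + (0.2946 + 0.8004i)|1⟩

Rx(4.289) = [[cos(θ/2), −i·sin(θ/2)], [−i·sin(θ/2), cos(θ/2)]]; θ = 4.289, cos(θ/2) ≈ -0.542746, sin(θ/2) ≈ 0.839897.
With a = amp(|0⟩) = -0.8103 and b = amp(|1⟩) = (-0.5428 - 0.2208i):
new amp(|0⟩) = (-0.542746)·a + (-0.839897i)·b = (0.2543 + 0.4559i)
new amp(|1⟩) = (-0.839897i)·a + (-0.542746)·b = (0.2946 + 0.8004i)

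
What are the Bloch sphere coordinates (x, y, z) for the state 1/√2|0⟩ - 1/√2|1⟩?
(-1, 0, 0)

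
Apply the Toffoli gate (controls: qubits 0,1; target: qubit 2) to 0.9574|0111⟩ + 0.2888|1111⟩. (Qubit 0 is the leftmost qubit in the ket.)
0.9574|0111⟩ + 0.2888|1101⟩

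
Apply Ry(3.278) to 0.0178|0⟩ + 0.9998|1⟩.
-0.9987|0⟩ - 0.05038|1⟩

Ry(3.278) = [[cos(θ/2), −sin(θ/2)], [sin(θ/2), cos(θ/2)]]; θ = 3.278, cos(θ/2) ≈ -0.0681508, sin(θ/2) ≈ 0.997675.
With a = amp(|0⟩) = 0.0178 and b = amp(|1⟩) = 0.9998:
new amp(|0⟩) = (-0.0681508)·a + (-0.997675)·b = -0.9987
new amp(|1⟩) = (0.997675)·a + (-0.0681508)·b = -0.05038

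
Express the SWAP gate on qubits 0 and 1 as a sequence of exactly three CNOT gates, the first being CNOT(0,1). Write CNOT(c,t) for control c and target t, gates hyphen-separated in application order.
CNOT(0,1)-CNOT(1,0)-CNOT(0,1)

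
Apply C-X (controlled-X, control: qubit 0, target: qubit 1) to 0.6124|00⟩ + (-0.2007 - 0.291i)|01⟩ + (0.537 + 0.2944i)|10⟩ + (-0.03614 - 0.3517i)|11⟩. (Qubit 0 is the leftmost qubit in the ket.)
0.6124|00⟩ + (-0.2007 - 0.291i)|01⟩ + (-0.03614 - 0.3517i)|10⟩ + (0.537 + 0.2944i)|11⟩

C-X leaves the control-|0⟩ kets |00⟩, |01⟩ unchanged and applies X to qubit 1 on the control-|1⟩ pair (|10⟩, |11⟩).
X = [[0, 1], [1, 0]].
With a = amp(|10⟩) = (0.537 + 0.2944i) and b = amp(|11⟩) = (-0.03614 - 0.3517i):
new amp(|10⟩) = (1)·b = (-0.03614 - 0.3517i)
new amp(|11⟩) = (1)·a = (0.537 + 0.2944i)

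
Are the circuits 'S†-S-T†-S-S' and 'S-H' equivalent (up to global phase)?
No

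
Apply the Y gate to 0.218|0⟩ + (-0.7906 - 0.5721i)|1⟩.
(-0.5721 + 0.7906i)|0⟩ + 0.218i|1⟩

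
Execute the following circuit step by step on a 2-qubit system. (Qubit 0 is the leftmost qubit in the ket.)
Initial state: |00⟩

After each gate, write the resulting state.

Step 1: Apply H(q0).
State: 1/√2|00⟩ + 1/√2|10⟩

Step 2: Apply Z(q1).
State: 1/√2|00⟩ + 1/√2|10⟩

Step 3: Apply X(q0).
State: 1/√2|00⟩ + 1/√2|10⟩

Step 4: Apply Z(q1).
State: 1/√2|00⟩ + 1/√2|10⟩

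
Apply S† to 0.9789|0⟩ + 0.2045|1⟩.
0.9789|0⟩ - 0.2045i|1⟩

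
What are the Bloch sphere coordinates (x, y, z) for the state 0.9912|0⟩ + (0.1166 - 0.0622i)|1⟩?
(0.2311, -0.1233, 0.965)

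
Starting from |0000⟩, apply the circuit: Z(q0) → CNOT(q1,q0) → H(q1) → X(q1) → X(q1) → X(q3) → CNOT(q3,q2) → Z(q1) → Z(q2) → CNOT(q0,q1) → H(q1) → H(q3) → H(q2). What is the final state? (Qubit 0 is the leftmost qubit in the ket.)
-1/2|0100⟩ + 1/2|0101⟩ + 1/2|0110⟩ - 1/2|0111⟩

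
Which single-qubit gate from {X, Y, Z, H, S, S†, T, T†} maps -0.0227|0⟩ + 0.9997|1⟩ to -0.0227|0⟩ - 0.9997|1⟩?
Z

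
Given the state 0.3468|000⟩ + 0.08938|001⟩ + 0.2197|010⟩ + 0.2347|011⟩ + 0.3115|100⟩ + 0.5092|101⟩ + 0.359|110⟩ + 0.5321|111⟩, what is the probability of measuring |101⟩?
0.2593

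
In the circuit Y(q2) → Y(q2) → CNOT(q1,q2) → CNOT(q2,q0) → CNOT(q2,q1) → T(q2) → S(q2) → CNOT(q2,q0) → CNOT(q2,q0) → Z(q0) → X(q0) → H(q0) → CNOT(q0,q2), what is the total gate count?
13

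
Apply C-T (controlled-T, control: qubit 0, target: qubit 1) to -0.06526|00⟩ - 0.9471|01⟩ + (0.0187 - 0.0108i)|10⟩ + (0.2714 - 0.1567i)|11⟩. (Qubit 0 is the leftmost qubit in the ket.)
-0.06526|00⟩ - 0.9471|01⟩ + (0.0187 - 0.0108i)|10⟩ + (0.3027 + 0.08111i)|11⟩

C-T leaves the control-|0⟩ kets |00⟩, |01⟩ unchanged and applies T to qubit 1 on the control-|1⟩ pair (|10⟩, |11⟩).
T = [[1, 0], [0, (1/√2 + (1/√2)i)]].
With a = amp(|10⟩) = (0.0187 - 0.0108i) and b = amp(|11⟩) = (0.2714 - 0.1567i):
new amp(|10⟩) = (1)·a = (0.0187 - 0.0108i)
new amp(|11⟩) = (1/√2 + (1/√2)i)·b = (0.3027 + 0.08111i)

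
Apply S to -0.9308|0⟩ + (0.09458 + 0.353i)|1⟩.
-0.9308|0⟩ + (-0.353 + 0.09458i)|1⟩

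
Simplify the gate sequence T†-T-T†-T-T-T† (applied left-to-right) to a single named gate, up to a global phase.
I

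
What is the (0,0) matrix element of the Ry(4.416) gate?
-0.595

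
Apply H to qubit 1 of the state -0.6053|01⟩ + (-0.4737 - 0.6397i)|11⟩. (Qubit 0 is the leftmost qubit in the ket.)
-0.428|00⟩ + 0.428|01⟩ + (-0.335 - 0.4523i)|10⟩ + (0.335 + 0.4523i)|11⟩

H on qubit 1 mixes each pair of kets that differ only in qubit 1: amplitudes (a, b) of (|…0…⟩, |…1…⟩) become ((a + b)/√2, (a − b)/√2). Kets absent from the input have amplitude 0.
(|00⟩, |01⟩): (a, b) = (0, -0.6053) → (-0.428, 0.428)
(|10⟩, |11⟩): (a, b) = (0, (-0.4737 - 0.6397i)) → ((-0.335 - 0.4523i), (0.335 + 0.4523i))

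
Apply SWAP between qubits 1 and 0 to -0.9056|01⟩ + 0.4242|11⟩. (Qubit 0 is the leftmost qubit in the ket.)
-0.9056|10⟩ + 0.4242|11⟩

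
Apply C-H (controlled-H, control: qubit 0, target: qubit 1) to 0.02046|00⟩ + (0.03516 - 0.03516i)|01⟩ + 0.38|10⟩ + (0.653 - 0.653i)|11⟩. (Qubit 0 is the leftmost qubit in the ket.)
0.02046|00⟩ + (0.03516 - 0.03516i)|01⟩ + (0.7304 - 0.4617i)|10⟩ + (-0.193 + 0.4617i)|11⟩

C-H leaves the control-|0⟩ kets |00⟩, |01⟩ unchanged and applies H to qubit 1 on the control-|1⟩ pair (|10⟩, |11⟩).
H = [[1/√2, 1/√2], [1/√2, -1/√2]].
With a = amp(|10⟩) = 0.38 and b = amp(|11⟩) = (0.653 - 0.653i):
new amp(|10⟩) = (1/√2)·a + (1/√2)·b = (0.7304 - 0.4617i)
new amp(|11⟩) = (1/√2)·a + (-1/√2)·b = (-0.193 + 0.4617i)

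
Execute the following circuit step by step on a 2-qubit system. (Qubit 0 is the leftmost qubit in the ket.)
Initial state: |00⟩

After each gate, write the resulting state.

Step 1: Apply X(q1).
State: |01⟩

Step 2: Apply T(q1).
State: (1/√2 + (1/√2)i)|01⟩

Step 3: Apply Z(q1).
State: (-1/√2 - (1/√2)i)|01⟩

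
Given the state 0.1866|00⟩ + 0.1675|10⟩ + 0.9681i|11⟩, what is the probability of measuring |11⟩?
0.9372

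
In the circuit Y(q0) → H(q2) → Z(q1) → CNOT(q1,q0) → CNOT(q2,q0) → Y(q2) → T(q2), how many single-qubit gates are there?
5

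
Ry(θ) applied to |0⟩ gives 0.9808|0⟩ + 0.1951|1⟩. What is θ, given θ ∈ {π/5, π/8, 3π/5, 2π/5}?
π/8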